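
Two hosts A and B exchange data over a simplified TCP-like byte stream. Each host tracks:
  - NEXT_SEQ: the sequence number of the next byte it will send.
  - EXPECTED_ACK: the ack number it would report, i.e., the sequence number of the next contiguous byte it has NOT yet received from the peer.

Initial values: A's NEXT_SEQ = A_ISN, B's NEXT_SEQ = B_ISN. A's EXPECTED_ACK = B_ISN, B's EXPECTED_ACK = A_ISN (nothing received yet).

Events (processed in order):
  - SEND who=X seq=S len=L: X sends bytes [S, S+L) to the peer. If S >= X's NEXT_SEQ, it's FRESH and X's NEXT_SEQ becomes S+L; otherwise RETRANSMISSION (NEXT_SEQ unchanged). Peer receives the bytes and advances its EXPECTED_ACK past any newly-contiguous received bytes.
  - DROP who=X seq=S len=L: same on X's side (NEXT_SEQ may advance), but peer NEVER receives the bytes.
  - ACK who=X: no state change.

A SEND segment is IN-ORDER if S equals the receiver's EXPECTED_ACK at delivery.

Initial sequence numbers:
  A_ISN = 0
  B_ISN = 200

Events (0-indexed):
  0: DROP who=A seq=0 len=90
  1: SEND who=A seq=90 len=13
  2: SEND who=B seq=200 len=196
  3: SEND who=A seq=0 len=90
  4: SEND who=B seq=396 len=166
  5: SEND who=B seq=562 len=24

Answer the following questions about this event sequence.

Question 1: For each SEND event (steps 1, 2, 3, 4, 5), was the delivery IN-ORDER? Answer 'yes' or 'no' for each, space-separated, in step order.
Step 1: SEND seq=90 -> out-of-order
Step 2: SEND seq=200 -> in-order
Step 3: SEND seq=0 -> in-order
Step 4: SEND seq=396 -> in-order
Step 5: SEND seq=562 -> in-order

Answer: no yes yes yes yes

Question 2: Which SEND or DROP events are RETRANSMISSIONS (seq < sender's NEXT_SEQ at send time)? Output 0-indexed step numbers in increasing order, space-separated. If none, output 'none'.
Answer: 3

Derivation:
Step 0: DROP seq=0 -> fresh
Step 1: SEND seq=90 -> fresh
Step 2: SEND seq=200 -> fresh
Step 3: SEND seq=0 -> retransmit
Step 4: SEND seq=396 -> fresh
Step 5: SEND seq=562 -> fresh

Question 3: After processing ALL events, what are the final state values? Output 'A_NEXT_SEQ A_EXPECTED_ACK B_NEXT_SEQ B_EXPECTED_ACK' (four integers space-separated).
Answer: 103 586 586 103

Derivation:
After event 0: A_seq=90 A_ack=200 B_seq=200 B_ack=0
After event 1: A_seq=103 A_ack=200 B_seq=200 B_ack=0
After event 2: A_seq=103 A_ack=396 B_seq=396 B_ack=0
After event 3: A_seq=103 A_ack=396 B_seq=396 B_ack=103
After event 4: A_seq=103 A_ack=562 B_seq=562 B_ack=103
After event 5: A_seq=103 A_ack=586 B_seq=586 B_ack=103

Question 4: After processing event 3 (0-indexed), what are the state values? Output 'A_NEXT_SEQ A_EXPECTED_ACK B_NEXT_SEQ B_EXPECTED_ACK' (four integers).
After event 0: A_seq=90 A_ack=200 B_seq=200 B_ack=0
After event 1: A_seq=103 A_ack=200 B_seq=200 B_ack=0
After event 2: A_seq=103 A_ack=396 B_seq=396 B_ack=0
After event 3: A_seq=103 A_ack=396 B_seq=396 B_ack=103

103 396 396 103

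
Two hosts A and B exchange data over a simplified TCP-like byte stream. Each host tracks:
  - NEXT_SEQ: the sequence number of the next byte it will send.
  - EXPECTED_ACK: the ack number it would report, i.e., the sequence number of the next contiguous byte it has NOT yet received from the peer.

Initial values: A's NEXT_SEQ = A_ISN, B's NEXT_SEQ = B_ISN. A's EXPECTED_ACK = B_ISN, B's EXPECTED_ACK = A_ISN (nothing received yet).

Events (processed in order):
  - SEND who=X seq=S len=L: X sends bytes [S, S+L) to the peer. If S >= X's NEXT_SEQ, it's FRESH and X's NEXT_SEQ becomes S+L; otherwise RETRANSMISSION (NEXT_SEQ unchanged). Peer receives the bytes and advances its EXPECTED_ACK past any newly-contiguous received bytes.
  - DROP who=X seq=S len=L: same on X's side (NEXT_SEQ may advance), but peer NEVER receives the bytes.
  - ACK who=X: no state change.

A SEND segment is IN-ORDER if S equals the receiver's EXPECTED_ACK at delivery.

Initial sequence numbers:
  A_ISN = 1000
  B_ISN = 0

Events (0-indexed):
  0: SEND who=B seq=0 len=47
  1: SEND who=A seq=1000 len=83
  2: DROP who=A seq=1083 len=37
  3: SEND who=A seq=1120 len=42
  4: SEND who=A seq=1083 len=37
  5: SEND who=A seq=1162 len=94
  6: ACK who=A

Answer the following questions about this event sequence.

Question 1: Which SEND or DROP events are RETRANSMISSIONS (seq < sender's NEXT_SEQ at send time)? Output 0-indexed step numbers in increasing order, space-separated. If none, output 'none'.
Step 0: SEND seq=0 -> fresh
Step 1: SEND seq=1000 -> fresh
Step 2: DROP seq=1083 -> fresh
Step 3: SEND seq=1120 -> fresh
Step 4: SEND seq=1083 -> retransmit
Step 5: SEND seq=1162 -> fresh

Answer: 4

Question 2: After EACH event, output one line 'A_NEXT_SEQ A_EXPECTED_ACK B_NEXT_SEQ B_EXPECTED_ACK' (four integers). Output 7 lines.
1000 47 47 1000
1083 47 47 1083
1120 47 47 1083
1162 47 47 1083
1162 47 47 1162
1256 47 47 1256
1256 47 47 1256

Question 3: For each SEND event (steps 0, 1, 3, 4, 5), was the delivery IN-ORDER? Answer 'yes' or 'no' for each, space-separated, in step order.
Answer: yes yes no yes yes

Derivation:
Step 0: SEND seq=0 -> in-order
Step 1: SEND seq=1000 -> in-order
Step 3: SEND seq=1120 -> out-of-order
Step 4: SEND seq=1083 -> in-order
Step 5: SEND seq=1162 -> in-order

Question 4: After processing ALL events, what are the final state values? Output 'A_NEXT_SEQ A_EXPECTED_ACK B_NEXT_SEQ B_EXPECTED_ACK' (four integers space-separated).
Answer: 1256 47 47 1256

Derivation:
After event 0: A_seq=1000 A_ack=47 B_seq=47 B_ack=1000
After event 1: A_seq=1083 A_ack=47 B_seq=47 B_ack=1083
After event 2: A_seq=1120 A_ack=47 B_seq=47 B_ack=1083
After event 3: A_seq=1162 A_ack=47 B_seq=47 B_ack=1083
After event 4: A_seq=1162 A_ack=47 B_seq=47 B_ack=1162
After event 5: A_seq=1256 A_ack=47 B_seq=47 B_ack=1256
After event 6: A_seq=1256 A_ack=47 B_seq=47 B_ack=1256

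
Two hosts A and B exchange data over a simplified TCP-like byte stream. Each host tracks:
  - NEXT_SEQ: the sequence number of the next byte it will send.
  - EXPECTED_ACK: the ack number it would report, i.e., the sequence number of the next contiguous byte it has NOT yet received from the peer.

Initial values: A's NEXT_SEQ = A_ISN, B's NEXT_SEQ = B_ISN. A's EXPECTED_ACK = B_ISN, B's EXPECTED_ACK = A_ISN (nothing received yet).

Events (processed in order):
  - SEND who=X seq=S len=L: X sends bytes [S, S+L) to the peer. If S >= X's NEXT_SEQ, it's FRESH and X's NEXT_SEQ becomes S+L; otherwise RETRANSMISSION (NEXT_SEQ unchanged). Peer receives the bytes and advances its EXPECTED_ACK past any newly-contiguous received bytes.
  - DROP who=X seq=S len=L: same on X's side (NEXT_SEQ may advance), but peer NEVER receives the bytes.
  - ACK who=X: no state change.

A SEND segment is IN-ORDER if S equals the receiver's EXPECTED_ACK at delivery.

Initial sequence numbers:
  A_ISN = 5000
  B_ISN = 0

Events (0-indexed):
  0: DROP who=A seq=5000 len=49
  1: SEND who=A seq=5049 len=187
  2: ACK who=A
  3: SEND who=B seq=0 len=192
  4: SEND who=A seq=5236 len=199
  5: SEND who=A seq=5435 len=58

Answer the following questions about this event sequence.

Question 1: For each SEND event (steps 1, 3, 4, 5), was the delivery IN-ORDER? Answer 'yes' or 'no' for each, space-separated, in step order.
Answer: no yes no no

Derivation:
Step 1: SEND seq=5049 -> out-of-order
Step 3: SEND seq=0 -> in-order
Step 4: SEND seq=5236 -> out-of-order
Step 5: SEND seq=5435 -> out-of-order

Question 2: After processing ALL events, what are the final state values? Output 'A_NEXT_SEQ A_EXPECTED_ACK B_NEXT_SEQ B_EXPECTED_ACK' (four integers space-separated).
Answer: 5493 192 192 5000

Derivation:
After event 0: A_seq=5049 A_ack=0 B_seq=0 B_ack=5000
After event 1: A_seq=5236 A_ack=0 B_seq=0 B_ack=5000
After event 2: A_seq=5236 A_ack=0 B_seq=0 B_ack=5000
After event 3: A_seq=5236 A_ack=192 B_seq=192 B_ack=5000
After event 4: A_seq=5435 A_ack=192 B_seq=192 B_ack=5000
After event 5: A_seq=5493 A_ack=192 B_seq=192 B_ack=5000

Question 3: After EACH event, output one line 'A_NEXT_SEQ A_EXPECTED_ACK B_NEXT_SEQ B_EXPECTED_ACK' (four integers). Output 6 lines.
5049 0 0 5000
5236 0 0 5000
5236 0 0 5000
5236 192 192 5000
5435 192 192 5000
5493 192 192 5000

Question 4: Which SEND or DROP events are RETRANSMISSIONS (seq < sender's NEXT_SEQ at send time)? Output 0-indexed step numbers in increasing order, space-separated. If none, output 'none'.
Answer: none

Derivation:
Step 0: DROP seq=5000 -> fresh
Step 1: SEND seq=5049 -> fresh
Step 3: SEND seq=0 -> fresh
Step 4: SEND seq=5236 -> fresh
Step 5: SEND seq=5435 -> fresh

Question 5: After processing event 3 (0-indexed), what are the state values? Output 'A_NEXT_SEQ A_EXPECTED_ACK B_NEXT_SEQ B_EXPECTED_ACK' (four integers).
After event 0: A_seq=5049 A_ack=0 B_seq=0 B_ack=5000
After event 1: A_seq=5236 A_ack=0 B_seq=0 B_ack=5000
After event 2: A_seq=5236 A_ack=0 B_seq=0 B_ack=5000
After event 3: A_seq=5236 A_ack=192 B_seq=192 B_ack=5000

5236 192 192 5000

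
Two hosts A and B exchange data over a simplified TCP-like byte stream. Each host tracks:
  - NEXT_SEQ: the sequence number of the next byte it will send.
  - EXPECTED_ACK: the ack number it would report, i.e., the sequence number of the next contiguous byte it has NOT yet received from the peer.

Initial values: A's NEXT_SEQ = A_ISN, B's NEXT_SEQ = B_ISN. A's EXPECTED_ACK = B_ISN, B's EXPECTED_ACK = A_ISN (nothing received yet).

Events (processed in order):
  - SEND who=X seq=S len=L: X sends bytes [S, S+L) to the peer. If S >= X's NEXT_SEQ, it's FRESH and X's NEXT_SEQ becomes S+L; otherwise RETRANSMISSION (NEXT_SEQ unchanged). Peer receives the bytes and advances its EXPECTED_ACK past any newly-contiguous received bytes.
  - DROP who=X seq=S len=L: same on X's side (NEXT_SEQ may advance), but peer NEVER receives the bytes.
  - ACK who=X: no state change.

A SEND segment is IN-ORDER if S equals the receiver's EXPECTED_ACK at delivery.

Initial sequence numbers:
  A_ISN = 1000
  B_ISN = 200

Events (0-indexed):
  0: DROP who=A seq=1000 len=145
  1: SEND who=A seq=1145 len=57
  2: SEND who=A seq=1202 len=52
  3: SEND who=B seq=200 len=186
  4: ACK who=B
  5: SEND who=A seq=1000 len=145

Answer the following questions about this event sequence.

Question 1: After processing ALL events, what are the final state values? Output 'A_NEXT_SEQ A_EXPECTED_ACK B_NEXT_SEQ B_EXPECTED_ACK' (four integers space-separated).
After event 0: A_seq=1145 A_ack=200 B_seq=200 B_ack=1000
After event 1: A_seq=1202 A_ack=200 B_seq=200 B_ack=1000
After event 2: A_seq=1254 A_ack=200 B_seq=200 B_ack=1000
After event 3: A_seq=1254 A_ack=386 B_seq=386 B_ack=1000
After event 4: A_seq=1254 A_ack=386 B_seq=386 B_ack=1000
After event 5: A_seq=1254 A_ack=386 B_seq=386 B_ack=1254

Answer: 1254 386 386 1254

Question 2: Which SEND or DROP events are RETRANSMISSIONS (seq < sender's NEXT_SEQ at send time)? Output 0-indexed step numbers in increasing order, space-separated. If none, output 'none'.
Step 0: DROP seq=1000 -> fresh
Step 1: SEND seq=1145 -> fresh
Step 2: SEND seq=1202 -> fresh
Step 3: SEND seq=200 -> fresh
Step 5: SEND seq=1000 -> retransmit

Answer: 5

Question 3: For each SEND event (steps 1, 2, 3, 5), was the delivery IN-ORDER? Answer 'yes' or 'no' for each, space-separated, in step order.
Answer: no no yes yes

Derivation:
Step 1: SEND seq=1145 -> out-of-order
Step 2: SEND seq=1202 -> out-of-order
Step 3: SEND seq=200 -> in-order
Step 5: SEND seq=1000 -> in-order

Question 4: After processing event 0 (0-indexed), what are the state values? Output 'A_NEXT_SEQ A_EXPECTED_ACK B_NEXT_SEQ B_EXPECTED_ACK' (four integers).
After event 0: A_seq=1145 A_ack=200 B_seq=200 B_ack=1000

1145 200 200 1000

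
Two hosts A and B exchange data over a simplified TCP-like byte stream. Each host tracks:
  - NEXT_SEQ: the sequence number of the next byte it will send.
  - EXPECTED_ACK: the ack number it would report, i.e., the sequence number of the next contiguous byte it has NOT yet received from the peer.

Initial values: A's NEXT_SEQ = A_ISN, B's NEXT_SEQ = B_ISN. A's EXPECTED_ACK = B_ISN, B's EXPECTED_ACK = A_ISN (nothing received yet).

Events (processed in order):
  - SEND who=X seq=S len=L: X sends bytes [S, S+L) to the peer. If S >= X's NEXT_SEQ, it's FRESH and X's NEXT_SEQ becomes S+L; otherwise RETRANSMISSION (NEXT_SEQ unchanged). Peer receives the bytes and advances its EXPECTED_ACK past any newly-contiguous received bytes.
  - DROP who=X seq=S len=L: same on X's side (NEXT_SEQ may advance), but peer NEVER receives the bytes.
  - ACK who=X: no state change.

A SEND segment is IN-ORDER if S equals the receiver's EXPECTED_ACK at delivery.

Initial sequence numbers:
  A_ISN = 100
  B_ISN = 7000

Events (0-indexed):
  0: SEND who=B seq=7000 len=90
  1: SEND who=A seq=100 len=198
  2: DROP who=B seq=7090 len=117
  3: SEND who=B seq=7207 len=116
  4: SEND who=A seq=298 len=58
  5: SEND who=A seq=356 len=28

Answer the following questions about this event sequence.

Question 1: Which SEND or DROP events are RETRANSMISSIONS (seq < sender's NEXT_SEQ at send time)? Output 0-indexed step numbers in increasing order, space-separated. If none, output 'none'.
Answer: none

Derivation:
Step 0: SEND seq=7000 -> fresh
Step 1: SEND seq=100 -> fresh
Step 2: DROP seq=7090 -> fresh
Step 3: SEND seq=7207 -> fresh
Step 4: SEND seq=298 -> fresh
Step 5: SEND seq=356 -> fresh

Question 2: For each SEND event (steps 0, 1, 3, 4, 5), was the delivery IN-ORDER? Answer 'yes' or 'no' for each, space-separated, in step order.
Answer: yes yes no yes yes

Derivation:
Step 0: SEND seq=7000 -> in-order
Step 1: SEND seq=100 -> in-order
Step 3: SEND seq=7207 -> out-of-order
Step 4: SEND seq=298 -> in-order
Step 5: SEND seq=356 -> in-order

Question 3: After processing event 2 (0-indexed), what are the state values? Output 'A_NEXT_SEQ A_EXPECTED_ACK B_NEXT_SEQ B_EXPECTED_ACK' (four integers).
After event 0: A_seq=100 A_ack=7090 B_seq=7090 B_ack=100
After event 1: A_seq=298 A_ack=7090 B_seq=7090 B_ack=298
After event 2: A_seq=298 A_ack=7090 B_seq=7207 B_ack=298

298 7090 7207 298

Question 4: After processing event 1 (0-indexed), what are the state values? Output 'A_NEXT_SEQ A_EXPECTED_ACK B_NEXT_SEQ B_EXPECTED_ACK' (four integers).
After event 0: A_seq=100 A_ack=7090 B_seq=7090 B_ack=100
After event 1: A_seq=298 A_ack=7090 B_seq=7090 B_ack=298

298 7090 7090 298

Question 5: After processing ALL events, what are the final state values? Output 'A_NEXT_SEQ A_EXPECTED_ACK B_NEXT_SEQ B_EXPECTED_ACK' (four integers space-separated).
Answer: 384 7090 7323 384

Derivation:
After event 0: A_seq=100 A_ack=7090 B_seq=7090 B_ack=100
After event 1: A_seq=298 A_ack=7090 B_seq=7090 B_ack=298
After event 2: A_seq=298 A_ack=7090 B_seq=7207 B_ack=298
After event 3: A_seq=298 A_ack=7090 B_seq=7323 B_ack=298
After event 4: A_seq=356 A_ack=7090 B_seq=7323 B_ack=356
After event 5: A_seq=384 A_ack=7090 B_seq=7323 B_ack=384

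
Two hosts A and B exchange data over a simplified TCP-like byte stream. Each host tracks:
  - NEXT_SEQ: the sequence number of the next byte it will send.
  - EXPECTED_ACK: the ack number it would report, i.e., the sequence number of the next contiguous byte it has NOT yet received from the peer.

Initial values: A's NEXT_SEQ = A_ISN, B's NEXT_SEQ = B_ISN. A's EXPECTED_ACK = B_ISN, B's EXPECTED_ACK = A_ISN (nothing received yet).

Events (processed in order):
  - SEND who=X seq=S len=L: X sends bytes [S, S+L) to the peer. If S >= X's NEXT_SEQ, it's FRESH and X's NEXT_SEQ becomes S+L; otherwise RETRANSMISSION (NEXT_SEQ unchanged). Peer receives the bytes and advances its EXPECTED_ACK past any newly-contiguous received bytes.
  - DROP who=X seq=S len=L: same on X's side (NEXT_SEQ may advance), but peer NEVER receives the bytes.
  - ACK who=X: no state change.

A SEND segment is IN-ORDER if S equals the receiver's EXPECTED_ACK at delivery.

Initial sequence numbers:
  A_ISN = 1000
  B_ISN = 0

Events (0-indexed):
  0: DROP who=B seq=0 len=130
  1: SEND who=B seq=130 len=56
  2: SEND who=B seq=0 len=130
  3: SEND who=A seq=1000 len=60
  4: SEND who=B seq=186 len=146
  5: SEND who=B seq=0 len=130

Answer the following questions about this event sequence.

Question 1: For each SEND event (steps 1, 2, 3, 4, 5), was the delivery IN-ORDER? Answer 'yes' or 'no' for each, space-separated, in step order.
Answer: no yes yes yes no

Derivation:
Step 1: SEND seq=130 -> out-of-order
Step 2: SEND seq=0 -> in-order
Step 3: SEND seq=1000 -> in-order
Step 4: SEND seq=186 -> in-order
Step 5: SEND seq=0 -> out-of-order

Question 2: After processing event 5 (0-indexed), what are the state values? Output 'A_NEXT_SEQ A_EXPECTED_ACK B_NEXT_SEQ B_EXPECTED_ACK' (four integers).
After event 0: A_seq=1000 A_ack=0 B_seq=130 B_ack=1000
After event 1: A_seq=1000 A_ack=0 B_seq=186 B_ack=1000
After event 2: A_seq=1000 A_ack=186 B_seq=186 B_ack=1000
After event 3: A_seq=1060 A_ack=186 B_seq=186 B_ack=1060
After event 4: A_seq=1060 A_ack=332 B_seq=332 B_ack=1060
After event 5: A_seq=1060 A_ack=332 B_seq=332 B_ack=1060

1060 332 332 1060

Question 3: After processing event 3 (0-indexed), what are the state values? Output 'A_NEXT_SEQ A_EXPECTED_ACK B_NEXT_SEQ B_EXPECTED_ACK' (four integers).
After event 0: A_seq=1000 A_ack=0 B_seq=130 B_ack=1000
After event 1: A_seq=1000 A_ack=0 B_seq=186 B_ack=1000
After event 2: A_seq=1000 A_ack=186 B_seq=186 B_ack=1000
After event 3: A_seq=1060 A_ack=186 B_seq=186 B_ack=1060

1060 186 186 1060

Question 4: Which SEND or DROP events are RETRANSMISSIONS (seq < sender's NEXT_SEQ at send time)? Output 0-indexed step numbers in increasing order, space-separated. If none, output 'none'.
Step 0: DROP seq=0 -> fresh
Step 1: SEND seq=130 -> fresh
Step 2: SEND seq=0 -> retransmit
Step 3: SEND seq=1000 -> fresh
Step 4: SEND seq=186 -> fresh
Step 5: SEND seq=0 -> retransmit

Answer: 2 5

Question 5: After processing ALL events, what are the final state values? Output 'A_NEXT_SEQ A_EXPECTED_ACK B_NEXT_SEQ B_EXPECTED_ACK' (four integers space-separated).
After event 0: A_seq=1000 A_ack=0 B_seq=130 B_ack=1000
After event 1: A_seq=1000 A_ack=0 B_seq=186 B_ack=1000
After event 2: A_seq=1000 A_ack=186 B_seq=186 B_ack=1000
After event 3: A_seq=1060 A_ack=186 B_seq=186 B_ack=1060
After event 4: A_seq=1060 A_ack=332 B_seq=332 B_ack=1060
After event 5: A_seq=1060 A_ack=332 B_seq=332 B_ack=1060

Answer: 1060 332 332 1060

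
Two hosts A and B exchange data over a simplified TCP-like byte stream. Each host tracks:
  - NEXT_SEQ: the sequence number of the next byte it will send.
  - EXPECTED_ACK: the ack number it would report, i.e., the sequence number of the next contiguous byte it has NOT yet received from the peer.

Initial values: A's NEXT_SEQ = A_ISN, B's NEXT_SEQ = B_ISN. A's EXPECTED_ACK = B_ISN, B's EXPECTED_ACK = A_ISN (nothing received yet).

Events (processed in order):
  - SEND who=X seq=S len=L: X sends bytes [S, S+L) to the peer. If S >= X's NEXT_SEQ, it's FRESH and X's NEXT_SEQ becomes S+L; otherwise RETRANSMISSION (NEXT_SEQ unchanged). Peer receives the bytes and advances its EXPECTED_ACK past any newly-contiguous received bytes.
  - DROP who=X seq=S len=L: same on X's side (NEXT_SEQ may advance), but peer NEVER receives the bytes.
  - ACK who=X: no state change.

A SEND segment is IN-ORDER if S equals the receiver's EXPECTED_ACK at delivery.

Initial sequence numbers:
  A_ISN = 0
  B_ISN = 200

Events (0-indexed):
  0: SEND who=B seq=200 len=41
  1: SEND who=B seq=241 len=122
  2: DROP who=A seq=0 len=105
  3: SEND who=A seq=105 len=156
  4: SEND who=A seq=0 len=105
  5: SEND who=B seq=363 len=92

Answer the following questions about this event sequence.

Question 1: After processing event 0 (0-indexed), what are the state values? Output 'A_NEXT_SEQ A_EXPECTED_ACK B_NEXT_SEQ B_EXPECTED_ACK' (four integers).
After event 0: A_seq=0 A_ack=241 B_seq=241 B_ack=0

0 241 241 0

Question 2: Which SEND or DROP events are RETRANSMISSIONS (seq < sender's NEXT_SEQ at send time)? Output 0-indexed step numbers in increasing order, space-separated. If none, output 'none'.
Step 0: SEND seq=200 -> fresh
Step 1: SEND seq=241 -> fresh
Step 2: DROP seq=0 -> fresh
Step 3: SEND seq=105 -> fresh
Step 4: SEND seq=0 -> retransmit
Step 5: SEND seq=363 -> fresh

Answer: 4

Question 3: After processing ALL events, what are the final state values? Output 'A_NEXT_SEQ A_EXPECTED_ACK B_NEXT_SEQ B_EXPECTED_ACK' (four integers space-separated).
After event 0: A_seq=0 A_ack=241 B_seq=241 B_ack=0
After event 1: A_seq=0 A_ack=363 B_seq=363 B_ack=0
After event 2: A_seq=105 A_ack=363 B_seq=363 B_ack=0
After event 3: A_seq=261 A_ack=363 B_seq=363 B_ack=0
After event 4: A_seq=261 A_ack=363 B_seq=363 B_ack=261
After event 5: A_seq=261 A_ack=455 B_seq=455 B_ack=261

Answer: 261 455 455 261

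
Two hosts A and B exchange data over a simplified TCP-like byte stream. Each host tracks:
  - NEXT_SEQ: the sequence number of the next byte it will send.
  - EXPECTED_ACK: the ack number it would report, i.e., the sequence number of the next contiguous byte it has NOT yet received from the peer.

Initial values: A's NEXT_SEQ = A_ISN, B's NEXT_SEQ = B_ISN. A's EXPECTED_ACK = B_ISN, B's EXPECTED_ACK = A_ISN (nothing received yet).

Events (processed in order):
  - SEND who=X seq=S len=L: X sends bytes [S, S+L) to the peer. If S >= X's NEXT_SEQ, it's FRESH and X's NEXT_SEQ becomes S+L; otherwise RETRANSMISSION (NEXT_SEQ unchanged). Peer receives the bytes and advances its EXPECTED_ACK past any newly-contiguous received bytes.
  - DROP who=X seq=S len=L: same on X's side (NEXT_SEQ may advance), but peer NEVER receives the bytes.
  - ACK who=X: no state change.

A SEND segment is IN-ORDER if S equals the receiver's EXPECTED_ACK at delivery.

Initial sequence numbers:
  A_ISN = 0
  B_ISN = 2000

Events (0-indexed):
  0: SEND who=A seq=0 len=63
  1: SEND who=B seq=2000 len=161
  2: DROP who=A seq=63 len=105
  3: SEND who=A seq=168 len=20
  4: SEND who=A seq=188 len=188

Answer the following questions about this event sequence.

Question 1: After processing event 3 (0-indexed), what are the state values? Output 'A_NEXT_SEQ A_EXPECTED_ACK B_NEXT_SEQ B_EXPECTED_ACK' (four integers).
After event 0: A_seq=63 A_ack=2000 B_seq=2000 B_ack=63
After event 1: A_seq=63 A_ack=2161 B_seq=2161 B_ack=63
After event 2: A_seq=168 A_ack=2161 B_seq=2161 B_ack=63
After event 3: A_seq=188 A_ack=2161 B_seq=2161 B_ack=63

188 2161 2161 63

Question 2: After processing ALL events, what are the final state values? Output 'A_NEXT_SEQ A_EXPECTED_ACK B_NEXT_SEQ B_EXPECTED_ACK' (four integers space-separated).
After event 0: A_seq=63 A_ack=2000 B_seq=2000 B_ack=63
After event 1: A_seq=63 A_ack=2161 B_seq=2161 B_ack=63
After event 2: A_seq=168 A_ack=2161 B_seq=2161 B_ack=63
After event 3: A_seq=188 A_ack=2161 B_seq=2161 B_ack=63
After event 4: A_seq=376 A_ack=2161 B_seq=2161 B_ack=63

Answer: 376 2161 2161 63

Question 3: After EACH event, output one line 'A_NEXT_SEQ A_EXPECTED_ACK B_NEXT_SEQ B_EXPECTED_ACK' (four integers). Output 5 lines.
63 2000 2000 63
63 2161 2161 63
168 2161 2161 63
188 2161 2161 63
376 2161 2161 63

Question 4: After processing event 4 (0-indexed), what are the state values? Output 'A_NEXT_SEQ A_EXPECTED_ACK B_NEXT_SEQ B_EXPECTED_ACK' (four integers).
After event 0: A_seq=63 A_ack=2000 B_seq=2000 B_ack=63
After event 1: A_seq=63 A_ack=2161 B_seq=2161 B_ack=63
After event 2: A_seq=168 A_ack=2161 B_seq=2161 B_ack=63
After event 3: A_seq=188 A_ack=2161 B_seq=2161 B_ack=63
After event 4: A_seq=376 A_ack=2161 B_seq=2161 B_ack=63

376 2161 2161 63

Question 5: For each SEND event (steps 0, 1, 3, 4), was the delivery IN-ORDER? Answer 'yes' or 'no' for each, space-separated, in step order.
Answer: yes yes no no

Derivation:
Step 0: SEND seq=0 -> in-order
Step 1: SEND seq=2000 -> in-order
Step 3: SEND seq=168 -> out-of-order
Step 4: SEND seq=188 -> out-of-order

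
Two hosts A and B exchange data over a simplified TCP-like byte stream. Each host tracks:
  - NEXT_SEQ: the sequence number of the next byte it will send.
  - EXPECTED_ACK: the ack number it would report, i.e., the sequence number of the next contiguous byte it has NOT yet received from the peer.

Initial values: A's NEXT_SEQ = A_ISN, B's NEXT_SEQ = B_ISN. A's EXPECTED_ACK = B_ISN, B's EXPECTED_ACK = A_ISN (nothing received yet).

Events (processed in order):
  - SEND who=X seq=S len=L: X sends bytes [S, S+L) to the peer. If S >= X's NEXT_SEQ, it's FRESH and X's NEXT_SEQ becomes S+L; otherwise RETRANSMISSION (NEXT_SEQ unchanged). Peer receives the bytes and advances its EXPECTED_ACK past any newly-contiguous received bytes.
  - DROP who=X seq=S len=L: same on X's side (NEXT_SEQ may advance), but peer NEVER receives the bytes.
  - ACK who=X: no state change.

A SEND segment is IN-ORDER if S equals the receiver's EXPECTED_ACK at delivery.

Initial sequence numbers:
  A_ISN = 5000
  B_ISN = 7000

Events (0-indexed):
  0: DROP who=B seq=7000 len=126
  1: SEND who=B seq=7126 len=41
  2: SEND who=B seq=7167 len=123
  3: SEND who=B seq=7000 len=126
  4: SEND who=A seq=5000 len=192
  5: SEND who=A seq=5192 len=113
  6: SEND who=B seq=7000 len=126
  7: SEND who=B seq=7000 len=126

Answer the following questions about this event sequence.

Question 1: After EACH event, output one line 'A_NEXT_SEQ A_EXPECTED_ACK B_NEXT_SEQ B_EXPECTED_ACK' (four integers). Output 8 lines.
5000 7000 7126 5000
5000 7000 7167 5000
5000 7000 7290 5000
5000 7290 7290 5000
5192 7290 7290 5192
5305 7290 7290 5305
5305 7290 7290 5305
5305 7290 7290 5305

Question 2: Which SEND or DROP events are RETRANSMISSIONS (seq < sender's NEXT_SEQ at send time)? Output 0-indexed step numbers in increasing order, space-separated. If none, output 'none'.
Answer: 3 6 7

Derivation:
Step 0: DROP seq=7000 -> fresh
Step 1: SEND seq=7126 -> fresh
Step 2: SEND seq=7167 -> fresh
Step 3: SEND seq=7000 -> retransmit
Step 4: SEND seq=5000 -> fresh
Step 5: SEND seq=5192 -> fresh
Step 6: SEND seq=7000 -> retransmit
Step 7: SEND seq=7000 -> retransmit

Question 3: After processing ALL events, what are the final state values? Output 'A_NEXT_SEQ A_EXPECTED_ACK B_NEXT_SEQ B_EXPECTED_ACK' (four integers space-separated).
After event 0: A_seq=5000 A_ack=7000 B_seq=7126 B_ack=5000
After event 1: A_seq=5000 A_ack=7000 B_seq=7167 B_ack=5000
After event 2: A_seq=5000 A_ack=7000 B_seq=7290 B_ack=5000
After event 3: A_seq=5000 A_ack=7290 B_seq=7290 B_ack=5000
After event 4: A_seq=5192 A_ack=7290 B_seq=7290 B_ack=5192
After event 5: A_seq=5305 A_ack=7290 B_seq=7290 B_ack=5305
After event 6: A_seq=5305 A_ack=7290 B_seq=7290 B_ack=5305
After event 7: A_seq=5305 A_ack=7290 B_seq=7290 B_ack=5305

Answer: 5305 7290 7290 5305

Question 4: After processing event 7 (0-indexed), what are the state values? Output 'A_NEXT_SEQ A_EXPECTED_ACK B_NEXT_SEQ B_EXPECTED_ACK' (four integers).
After event 0: A_seq=5000 A_ack=7000 B_seq=7126 B_ack=5000
After event 1: A_seq=5000 A_ack=7000 B_seq=7167 B_ack=5000
After event 2: A_seq=5000 A_ack=7000 B_seq=7290 B_ack=5000
After event 3: A_seq=5000 A_ack=7290 B_seq=7290 B_ack=5000
After event 4: A_seq=5192 A_ack=7290 B_seq=7290 B_ack=5192
After event 5: A_seq=5305 A_ack=7290 B_seq=7290 B_ack=5305
After event 6: A_seq=5305 A_ack=7290 B_seq=7290 B_ack=5305
After event 7: A_seq=5305 A_ack=7290 B_seq=7290 B_ack=5305

5305 7290 7290 5305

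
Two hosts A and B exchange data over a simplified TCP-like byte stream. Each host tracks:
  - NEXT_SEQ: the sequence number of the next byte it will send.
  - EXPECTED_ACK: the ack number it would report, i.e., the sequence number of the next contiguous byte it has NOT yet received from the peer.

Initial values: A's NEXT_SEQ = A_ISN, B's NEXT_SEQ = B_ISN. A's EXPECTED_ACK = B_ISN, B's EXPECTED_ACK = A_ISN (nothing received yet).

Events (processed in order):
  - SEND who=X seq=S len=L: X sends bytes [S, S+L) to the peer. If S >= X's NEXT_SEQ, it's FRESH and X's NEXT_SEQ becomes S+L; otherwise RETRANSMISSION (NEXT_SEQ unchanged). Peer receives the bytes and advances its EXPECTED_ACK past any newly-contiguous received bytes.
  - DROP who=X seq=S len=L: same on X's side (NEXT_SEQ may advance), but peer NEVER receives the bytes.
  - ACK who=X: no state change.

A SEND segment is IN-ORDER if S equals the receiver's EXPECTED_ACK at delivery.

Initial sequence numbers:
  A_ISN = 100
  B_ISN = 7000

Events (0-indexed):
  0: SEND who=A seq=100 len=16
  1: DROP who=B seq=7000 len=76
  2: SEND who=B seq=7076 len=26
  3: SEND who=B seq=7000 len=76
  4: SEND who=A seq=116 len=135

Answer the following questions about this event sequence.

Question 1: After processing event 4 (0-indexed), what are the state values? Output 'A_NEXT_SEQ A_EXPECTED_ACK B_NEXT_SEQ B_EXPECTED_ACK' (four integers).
After event 0: A_seq=116 A_ack=7000 B_seq=7000 B_ack=116
After event 1: A_seq=116 A_ack=7000 B_seq=7076 B_ack=116
After event 2: A_seq=116 A_ack=7000 B_seq=7102 B_ack=116
After event 3: A_seq=116 A_ack=7102 B_seq=7102 B_ack=116
After event 4: A_seq=251 A_ack=7102 B_seq=7102 B_ack=251

251 7102 7102 251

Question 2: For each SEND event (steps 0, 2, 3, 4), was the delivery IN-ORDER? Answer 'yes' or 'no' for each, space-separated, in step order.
Step 0: SEND seq=100 -> in-order
Step 2: SEND seq=7076 -> out-of-order
Step 3: SEND seq=7000 -> in-order
Step 4: SEND seq=116 -> in-order

Answer: yes no yes yes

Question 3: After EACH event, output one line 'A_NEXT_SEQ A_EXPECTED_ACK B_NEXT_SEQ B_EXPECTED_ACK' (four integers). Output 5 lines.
116 7000 7000 116
116 7000 7076 116
116 7000 7102 116
116 7102 7102 116
251 7102 7102 251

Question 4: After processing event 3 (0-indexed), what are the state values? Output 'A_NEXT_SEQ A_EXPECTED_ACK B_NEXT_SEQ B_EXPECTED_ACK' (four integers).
After event 0: A_seq=116 A_ack=7000 B_seq=7000 B_ack=116
After event 1: A_seq=116 A_ack=7000 B_seq=7076 B_ack=116
After event 2: A_seq=116 A_ack=7000 B_seq=7102 B_ack=116
After event 3: A_seq=116 A_ack=7102 B_seq=7102 B_ack=116

116 7102 7102 116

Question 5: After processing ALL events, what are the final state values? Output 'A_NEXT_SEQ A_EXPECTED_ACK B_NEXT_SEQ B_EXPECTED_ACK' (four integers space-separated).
Answer: 251 7102 7102 251

Derivation:
After event 0: A_seq=116 A_ack=7000 B_seq=7000 B_ack=116
After event 1: A_seq=116 A_ack=7000 B_seq=7076 B_ack=116
After event 2: A_seq=116 A_ack=7000 B_seq=7102 B_ack=116
After event 3: A_seq=116 A_ack=7102 B_seq=7102 B_ack=116
After event 4: A_seq=251 A_ack=7102 B_seq=7102 B_ack=251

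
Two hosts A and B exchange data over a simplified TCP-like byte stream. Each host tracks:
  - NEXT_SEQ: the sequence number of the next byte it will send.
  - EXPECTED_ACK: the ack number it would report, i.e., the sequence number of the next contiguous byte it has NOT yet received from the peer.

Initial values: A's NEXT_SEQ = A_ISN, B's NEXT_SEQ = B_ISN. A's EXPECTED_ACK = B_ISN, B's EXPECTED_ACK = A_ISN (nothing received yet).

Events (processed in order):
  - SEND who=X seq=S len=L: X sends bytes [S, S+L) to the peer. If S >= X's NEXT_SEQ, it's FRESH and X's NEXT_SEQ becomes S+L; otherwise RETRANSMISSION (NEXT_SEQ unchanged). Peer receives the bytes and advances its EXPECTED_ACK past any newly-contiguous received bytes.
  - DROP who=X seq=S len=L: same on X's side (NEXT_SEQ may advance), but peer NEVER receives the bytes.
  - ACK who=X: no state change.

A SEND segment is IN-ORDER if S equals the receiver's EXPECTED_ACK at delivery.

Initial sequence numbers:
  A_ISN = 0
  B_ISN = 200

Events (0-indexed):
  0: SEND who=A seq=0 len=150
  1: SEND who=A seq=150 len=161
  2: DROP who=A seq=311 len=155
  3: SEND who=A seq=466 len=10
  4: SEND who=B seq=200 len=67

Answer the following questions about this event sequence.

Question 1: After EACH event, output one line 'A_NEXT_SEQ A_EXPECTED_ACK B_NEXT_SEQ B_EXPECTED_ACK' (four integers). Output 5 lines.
150 200 200 150
311 200 200 311
466 200 200 311
476 200 200 311
476 267 267 311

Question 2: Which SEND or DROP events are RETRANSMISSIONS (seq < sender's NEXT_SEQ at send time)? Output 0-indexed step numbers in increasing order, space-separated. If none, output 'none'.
Step 0: SEND seq=0 -> fresh
Step 1: SEND seq=150 -> fresh
Step 2: DROP seq=311 -> fresh
Step 3: SEND seq=466 -> fresh
Step 4: SEND seq=200 -> fresh

Answer: none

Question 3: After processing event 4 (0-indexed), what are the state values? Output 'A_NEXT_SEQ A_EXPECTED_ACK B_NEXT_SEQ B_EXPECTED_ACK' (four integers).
After event 0: A_seq=150 A_ack=200 B_seq=200 B_ack=150
After event 1: A_seq=311 A_ack=200 B_seq=200 B_ack=311
After event 2: A_seq=466 A_ack=200 B_seq=200 B_ack=311
After event 3: A_seq=476 A_ack=200 B_seq=200 B_ack=311
After event 4: A_seq=476 A_ack=267 B_seq=267 B_ack=311

476 267 267 311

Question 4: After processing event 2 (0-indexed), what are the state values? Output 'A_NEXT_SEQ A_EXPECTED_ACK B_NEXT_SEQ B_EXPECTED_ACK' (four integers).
After event 0: A_seq=150 A_ack=200 B_seq=200 B_ack=150
After event 1: A_seq=311 A_ack=200 B_seq=200 B_ack=311
After event 2: A_seq=466 A_ack=200 B_seq=200 B_ack=311

466 200 200 311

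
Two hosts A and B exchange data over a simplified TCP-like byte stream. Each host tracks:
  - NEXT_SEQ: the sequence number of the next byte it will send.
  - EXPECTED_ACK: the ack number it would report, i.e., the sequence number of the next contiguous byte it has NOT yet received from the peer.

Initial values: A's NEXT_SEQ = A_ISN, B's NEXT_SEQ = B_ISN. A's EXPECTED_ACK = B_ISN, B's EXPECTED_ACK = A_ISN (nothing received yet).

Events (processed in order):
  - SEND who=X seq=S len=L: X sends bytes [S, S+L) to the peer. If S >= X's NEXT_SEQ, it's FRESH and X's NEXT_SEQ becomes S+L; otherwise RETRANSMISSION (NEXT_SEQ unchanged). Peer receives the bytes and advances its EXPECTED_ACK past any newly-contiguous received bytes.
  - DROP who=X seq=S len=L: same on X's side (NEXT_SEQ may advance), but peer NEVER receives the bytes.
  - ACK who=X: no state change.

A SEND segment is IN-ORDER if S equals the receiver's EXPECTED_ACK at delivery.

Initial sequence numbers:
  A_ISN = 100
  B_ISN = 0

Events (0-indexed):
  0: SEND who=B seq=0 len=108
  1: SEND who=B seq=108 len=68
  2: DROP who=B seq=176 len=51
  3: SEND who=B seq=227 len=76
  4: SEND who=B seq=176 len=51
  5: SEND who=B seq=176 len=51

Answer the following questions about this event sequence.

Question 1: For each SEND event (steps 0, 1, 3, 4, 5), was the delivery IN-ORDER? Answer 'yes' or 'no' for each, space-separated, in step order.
Answer: yes yes no yes no

Derivation:
Step 0: SEND seq=0 -> in-order
Step 1: SEND seq=108 -> in-order
Step 3: SEND seq=227 -> out-of-order
Step 4: SEND seq=176 -> in-order
Step 5: SEND seq=176 -> out-of-order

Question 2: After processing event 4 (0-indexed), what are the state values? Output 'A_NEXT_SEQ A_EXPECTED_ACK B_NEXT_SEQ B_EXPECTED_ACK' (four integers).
After event 0: A_seq=100 A_ack=108 B_seq=108 B_ack=100
After event 1: A_seq=100 A_ack=176 B_seq=176 B_ack=100
After event 2: A_seq=100 A_ack=176 B_seq=227 B_ack=100
After event 3: A_seq=100 A_ack=176 B_seq=303 B_ack=100
After event 4: A_seq=100 A_ack=303 B_seq=303 B_ack=100

100 303 303 100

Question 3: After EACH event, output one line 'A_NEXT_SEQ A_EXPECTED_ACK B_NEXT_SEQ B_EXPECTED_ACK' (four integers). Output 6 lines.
100 108 108 100
100 176 176 100
100 176 227 100
100 176 303 100
100 303 303 100
100 303 303 100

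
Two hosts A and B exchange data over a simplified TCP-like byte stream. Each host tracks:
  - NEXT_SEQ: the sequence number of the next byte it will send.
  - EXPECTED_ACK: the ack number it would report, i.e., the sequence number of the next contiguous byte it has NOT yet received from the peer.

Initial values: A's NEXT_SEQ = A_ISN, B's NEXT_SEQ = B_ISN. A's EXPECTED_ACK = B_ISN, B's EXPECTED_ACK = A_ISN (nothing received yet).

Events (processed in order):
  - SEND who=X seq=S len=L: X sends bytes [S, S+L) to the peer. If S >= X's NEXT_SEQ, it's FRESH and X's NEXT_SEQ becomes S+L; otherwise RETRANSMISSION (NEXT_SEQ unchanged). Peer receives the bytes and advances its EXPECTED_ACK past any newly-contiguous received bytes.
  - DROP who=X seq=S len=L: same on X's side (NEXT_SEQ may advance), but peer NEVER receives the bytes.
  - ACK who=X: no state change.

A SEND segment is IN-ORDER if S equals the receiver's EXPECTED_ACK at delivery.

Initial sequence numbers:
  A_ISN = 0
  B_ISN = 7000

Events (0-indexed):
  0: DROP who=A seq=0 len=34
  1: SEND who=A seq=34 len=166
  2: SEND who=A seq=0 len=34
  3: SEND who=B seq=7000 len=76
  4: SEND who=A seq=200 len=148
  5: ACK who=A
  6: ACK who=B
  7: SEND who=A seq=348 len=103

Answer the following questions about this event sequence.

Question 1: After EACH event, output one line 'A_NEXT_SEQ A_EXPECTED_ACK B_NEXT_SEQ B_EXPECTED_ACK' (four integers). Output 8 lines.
34 7000 7000 0
200 7000 7000 0
200 7000 7000 200
200 7076 7076 200
348 7076 7076 348
348 7076 7076 348
348 7076 7076 348
451 7076 7076 451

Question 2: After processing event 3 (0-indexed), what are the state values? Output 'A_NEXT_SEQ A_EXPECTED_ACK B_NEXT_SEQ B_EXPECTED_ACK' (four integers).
After event 0: A_seq=34 A_ack=7000 B_seq=7000 B_ack=0
After event 1: A_seq=200 A_ack=7000 B_seq=7000 B_ack=0
After event 2: A_seq=200 A_ack=7000 B_seq=7000 B_ack=200
After event 3: A_seq=200 A_ack=7076 B_seq=7076 B_ack=200

200 7076 7076 200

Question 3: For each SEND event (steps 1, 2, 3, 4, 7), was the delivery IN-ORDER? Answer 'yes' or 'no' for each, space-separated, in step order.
Answer: no yes yes yes yes

Derivation:
Step 1: SEND seq=34 -> out-of-order
Step 2: SEND seq=0 -> in-order
Step 3: SEND seq=7000 -> in-order
Step 4: SEND seq=200 -> in-order
Step 7: SEND seq=348 -> in-order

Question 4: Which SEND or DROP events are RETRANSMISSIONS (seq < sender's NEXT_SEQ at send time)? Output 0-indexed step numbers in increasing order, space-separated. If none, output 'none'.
Answer: 2

Derivation:
Step 0: DROP seq=0 -> fresh
Step 1: SEND seq=34 -> fresh
Step 2: SEND seq=0 -> retransmit
Step 3: SEND seq=7000 -> fresh
Step 4: SEND seq=200 -> fresh
Step 7: SEND seq=348 -> fresh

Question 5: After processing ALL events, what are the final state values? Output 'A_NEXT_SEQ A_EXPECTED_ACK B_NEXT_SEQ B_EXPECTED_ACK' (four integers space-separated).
Answer: 451 7076 7076 451

Derivation:
After event 0: A_seq=34 A_ack=7000 B_seq=7000 B_ack=0
After event 1: A_seq=200 A_ack=7000 B_seq=7000 B_ack=0
After event 2: A_seq=200 A_ack=7000 B_seq=7000 B_ack=200
After event 3: A_seq=200 A_ack=7076 B_seq=7076 B_ack=200
After event 4: A_seq=348 A_ack=7076 B_seq=7076 B_ack=348
After event 5: A_seq=348 A_ack=7076 B_seq=7076 B_ack=348
After event 6: A_seq=348 A_ack=7076 B_seq=7076 B_ack=348
After event 7: A_seq=451 A_ack=7076 B_seq=7076 B_ack=451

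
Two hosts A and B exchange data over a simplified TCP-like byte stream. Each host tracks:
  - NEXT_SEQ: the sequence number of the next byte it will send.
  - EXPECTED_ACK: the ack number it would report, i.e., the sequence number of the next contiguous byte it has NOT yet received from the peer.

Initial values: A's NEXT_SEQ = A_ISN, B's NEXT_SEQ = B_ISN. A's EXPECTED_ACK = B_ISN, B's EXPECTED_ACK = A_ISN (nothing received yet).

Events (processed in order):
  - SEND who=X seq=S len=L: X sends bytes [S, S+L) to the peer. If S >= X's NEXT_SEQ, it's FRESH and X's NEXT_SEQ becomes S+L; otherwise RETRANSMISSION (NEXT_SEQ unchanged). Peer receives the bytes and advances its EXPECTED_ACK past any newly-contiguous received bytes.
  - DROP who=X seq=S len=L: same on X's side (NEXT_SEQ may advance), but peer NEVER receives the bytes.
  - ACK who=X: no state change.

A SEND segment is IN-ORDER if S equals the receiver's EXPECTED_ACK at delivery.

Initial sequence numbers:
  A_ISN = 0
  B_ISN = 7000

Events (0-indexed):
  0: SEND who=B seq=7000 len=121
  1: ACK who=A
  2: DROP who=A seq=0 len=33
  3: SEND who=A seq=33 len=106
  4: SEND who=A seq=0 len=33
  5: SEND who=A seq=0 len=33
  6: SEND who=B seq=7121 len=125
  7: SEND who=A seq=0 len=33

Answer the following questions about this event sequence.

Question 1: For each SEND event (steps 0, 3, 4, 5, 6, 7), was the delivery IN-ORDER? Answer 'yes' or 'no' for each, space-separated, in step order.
Answer: yes no yes no yes no

Derivation:
Step 0: SEND seq=7000 -> in-order
Step 3: SEND seq=33 -> out-of-order
Step 4: SEND seq=0 -> in-order
Step 5: SEND seq=0 -> out-of-order
Step 6: SEND seq=7121 -> in-order
Step 7: SEND seq=0 -> out-of-order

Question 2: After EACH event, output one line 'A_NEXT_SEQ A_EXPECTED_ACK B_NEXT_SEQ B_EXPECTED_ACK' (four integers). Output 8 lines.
0 7121 7121 0
0 7121 7121 0
33 7121 7121 0
139 7121 7121 0
139 7121 7121 139
139 7121 7121 139
139 7246 7246 139
139 7246 7246 139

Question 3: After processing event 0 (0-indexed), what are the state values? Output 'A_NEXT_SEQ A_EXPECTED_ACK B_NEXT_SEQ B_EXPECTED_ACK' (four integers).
After event 0: A_seq=0 A_ack=7121 B_seq=7121 B_ack=0

0 7121 7121 0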